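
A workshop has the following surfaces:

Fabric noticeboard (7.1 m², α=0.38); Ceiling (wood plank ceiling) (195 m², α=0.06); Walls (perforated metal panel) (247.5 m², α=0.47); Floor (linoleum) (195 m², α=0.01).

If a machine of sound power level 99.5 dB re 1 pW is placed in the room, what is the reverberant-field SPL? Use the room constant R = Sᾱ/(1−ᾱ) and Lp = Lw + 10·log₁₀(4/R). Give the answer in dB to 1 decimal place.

Σ(Sᵢαᵢ) = 7.1·0.38 + 195·0.06 + 247.5·0.47 + 195·0.01 = 132.673; total area S = 644.6 m².
ᾱ = 132.673/644.6 = 0.2058; R = Sᾱ/(1−ᾱ) = 132.673/(1−0.2058) = 167.052 m².
Lp = Lw + 10 log₁₀(4/R) = 99.5 -16.21 = 83.3 dB.

83.3 dB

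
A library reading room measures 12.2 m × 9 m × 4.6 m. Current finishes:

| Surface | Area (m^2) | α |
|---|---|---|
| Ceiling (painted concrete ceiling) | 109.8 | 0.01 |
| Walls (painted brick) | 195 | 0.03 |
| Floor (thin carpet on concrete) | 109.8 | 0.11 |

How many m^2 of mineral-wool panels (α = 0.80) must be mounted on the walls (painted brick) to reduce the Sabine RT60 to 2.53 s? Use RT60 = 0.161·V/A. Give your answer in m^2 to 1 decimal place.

A₁ = Σ Sᵢαᵢ = 109.8·0.01 + 195·0.03 + 109.8·0.11 = 19.026 sabins.
Required A₂ = 0.161·505.08/2.53 = 32.141 sabins.
ΔA needed = 32.141 − 19.026 = 13.115 sabins.
Each m^2 of panel replacing the walls (painted brick) adds (0.80 − 0.03) = 0.77 sabins.
Area = ΔA/Δα = 13.115/0.77 = 17.0 m^2.

17.0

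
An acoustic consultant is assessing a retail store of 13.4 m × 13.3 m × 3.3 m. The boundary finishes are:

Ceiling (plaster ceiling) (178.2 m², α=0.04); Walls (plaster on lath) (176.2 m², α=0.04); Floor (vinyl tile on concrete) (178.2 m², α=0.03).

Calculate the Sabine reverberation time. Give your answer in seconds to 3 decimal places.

A = Σ Sᵢαᵢ = 178.2×0.04 + 176.2×0.04 + 178.2×0.03 = 19.522 sabins.
V = 13.4·13.3·3.3 = 588.126 m³.
Sabine: RT60 = 0.161 × 588.126 / 19.522 = 4.850 s.

4.850 s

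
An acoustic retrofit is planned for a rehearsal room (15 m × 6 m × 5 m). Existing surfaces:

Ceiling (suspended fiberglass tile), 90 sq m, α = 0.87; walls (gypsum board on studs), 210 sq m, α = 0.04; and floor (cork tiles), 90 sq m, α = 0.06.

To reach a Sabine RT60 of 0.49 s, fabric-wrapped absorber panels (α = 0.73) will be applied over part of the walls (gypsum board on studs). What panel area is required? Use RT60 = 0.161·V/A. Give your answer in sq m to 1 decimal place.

A₁ = Σ Sᵢαᵢ = 90·0.87 + 210·0.04 + 90·0.06 = 92.100 sabins.
Required A₂ = 0.161·450/0.49 = 147.857 sabins.
Absorption to add: 147.857 − 92.100 = 55.757 sabins.
Each sq m of panel replacing the walls (gypsum board on studs) adds (0.73 − 0.04) = 0.69 sabins.
Panel area = 55.757 / 0.69 = 80.8 sq m.

80.8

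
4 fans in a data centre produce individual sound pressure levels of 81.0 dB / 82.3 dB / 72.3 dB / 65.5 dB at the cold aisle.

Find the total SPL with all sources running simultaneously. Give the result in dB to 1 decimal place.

85.0 dB

Converting to relative power and adding: 10^(81.0/10) + 10^(82.3/10) + 10^(72.3/10) + 10^(65.5/10) = 3.162e+08.
Back to dB: 10·log₁₀ Σ = 85.0 dB.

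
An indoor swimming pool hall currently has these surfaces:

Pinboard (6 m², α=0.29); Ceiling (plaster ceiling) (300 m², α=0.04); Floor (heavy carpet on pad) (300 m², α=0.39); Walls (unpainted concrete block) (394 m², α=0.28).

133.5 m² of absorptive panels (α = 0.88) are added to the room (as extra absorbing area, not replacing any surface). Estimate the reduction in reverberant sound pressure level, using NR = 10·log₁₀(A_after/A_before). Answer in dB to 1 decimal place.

1.7 dB

A_before = Σ Sᵢαᵢ = 6×0.29 + 300×0.04 + 300×0.39 + 394×0.28 = 241.060 sabins.
Added absorption = 133.5 × 0.88 = 117.480 sabins.
A_after = 241.060 + 117.480 = 358.540 sabins.
Reduction = 10 log₁₀(A_after/A_before) = 10 log₁₀(1.4873) = 1.7 dB.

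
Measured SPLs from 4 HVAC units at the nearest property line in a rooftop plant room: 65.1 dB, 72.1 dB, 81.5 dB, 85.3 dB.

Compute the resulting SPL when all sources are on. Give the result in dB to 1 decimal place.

Sum in the linear (power) domain: Σ 10^(Lᵢ/10) = 10^(65.1/10) + 10^(72.1/10) + 10^(81.5/10) + 10^(85.3/10) = 4.996e+08.
Back to dB: 10·log₁₀ Σ = 87.0 dB.

87.0 dB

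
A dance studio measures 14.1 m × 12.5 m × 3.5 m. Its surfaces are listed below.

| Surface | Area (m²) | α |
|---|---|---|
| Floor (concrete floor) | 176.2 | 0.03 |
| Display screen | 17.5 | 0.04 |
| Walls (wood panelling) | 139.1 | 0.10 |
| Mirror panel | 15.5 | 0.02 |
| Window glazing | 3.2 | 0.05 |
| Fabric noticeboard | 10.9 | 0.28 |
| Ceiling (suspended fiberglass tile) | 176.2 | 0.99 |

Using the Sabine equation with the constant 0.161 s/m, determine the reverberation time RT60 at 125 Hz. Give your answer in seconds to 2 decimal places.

0.50 sec

Total absorption A = 176.2×0.03 + 17.5×0.04 + 139.1×0.10 + 15.5×0.02 + 3.2×0.05 + 10.9×0.28 + 176.2×0.99
  = 5.286 + 0.700 + 13.910 + 0.310 + 0.160 + 3.052 + 174.438 = 197.856 m² sabins.
Volume V = 14.1 × 12.5 × 3.5 = 616.875 m³.
RT60 = 0.161 · V / A = 0.161 × 616.875 / 197.856 = 0.50 s.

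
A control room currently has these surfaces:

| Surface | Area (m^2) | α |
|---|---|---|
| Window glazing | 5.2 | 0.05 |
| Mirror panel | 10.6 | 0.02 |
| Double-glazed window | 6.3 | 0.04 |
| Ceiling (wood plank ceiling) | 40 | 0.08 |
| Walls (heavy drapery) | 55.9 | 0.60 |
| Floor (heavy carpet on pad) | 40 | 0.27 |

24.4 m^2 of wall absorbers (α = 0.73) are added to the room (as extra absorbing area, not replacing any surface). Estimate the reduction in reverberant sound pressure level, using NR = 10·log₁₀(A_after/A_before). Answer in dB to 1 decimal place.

1.4 dB

Total absorption A_before = 5.2*0.05 + 10.6*0.02 + 6.3*0.04 + 40*0.08 + 55.9*0.60 + 40*0.27
  = 0.260 + 0.212 + 0.252 + 3.200 + 33.540 + 10.800 = 48.264 m^2 sabins.
Treatment contributes 24.4·0.73 = 17.812 sabins.
A_after = 48.264 + 17.812 = 66.076 sabins.
NR = 10·log₁₀(66.076/48.264) = 1.4 dB.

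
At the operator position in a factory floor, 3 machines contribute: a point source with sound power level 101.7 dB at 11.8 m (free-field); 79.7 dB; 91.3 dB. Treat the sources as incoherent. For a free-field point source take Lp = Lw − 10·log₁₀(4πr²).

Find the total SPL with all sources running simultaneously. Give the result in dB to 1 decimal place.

91.6 dB

Source at 11.8 m: Lp = 101.7 − 10·log₁₀(4π·11.8²) = 101.7 − 10·log₁₀(1749.741) = 69.3 dB.
Σ 10^(Lᵢ/10) = 1.451e+09.
Combined level = 10 log₁₀(1.451e+09) = 91.6 dB.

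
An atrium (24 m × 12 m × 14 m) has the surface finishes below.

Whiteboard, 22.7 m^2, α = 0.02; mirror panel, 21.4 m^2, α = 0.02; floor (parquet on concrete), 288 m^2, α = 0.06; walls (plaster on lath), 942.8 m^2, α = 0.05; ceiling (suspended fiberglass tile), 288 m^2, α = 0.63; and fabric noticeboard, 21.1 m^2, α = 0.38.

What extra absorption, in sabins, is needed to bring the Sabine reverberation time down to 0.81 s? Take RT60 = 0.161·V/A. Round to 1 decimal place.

546.7 sabins

A₁ = Σ Sᵢαᵢ = 22.7·0.02 + 21.4·0.02 + 288·0.06 + 942.8·0.05 + 288·0.63 + 21.1·0.38 = 254.760 sabins.
V = 4032 m³. Required absorption A₂ = 0.161 × 4032 / 0.81 = 801.422 sabins.
ΔA = A₂ − A₁ = 801.422 − 254.760 = 546.7 sabins.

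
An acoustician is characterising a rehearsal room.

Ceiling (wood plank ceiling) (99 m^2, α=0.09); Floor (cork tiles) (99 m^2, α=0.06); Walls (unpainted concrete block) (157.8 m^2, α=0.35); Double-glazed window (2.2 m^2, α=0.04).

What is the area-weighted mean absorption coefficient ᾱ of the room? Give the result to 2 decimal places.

0.20

Total surface area S = 358.0 m^2.
Weighted sum Σ Sα = 70.168.
ᾱ = 70.168 / 358.0 = 0.20.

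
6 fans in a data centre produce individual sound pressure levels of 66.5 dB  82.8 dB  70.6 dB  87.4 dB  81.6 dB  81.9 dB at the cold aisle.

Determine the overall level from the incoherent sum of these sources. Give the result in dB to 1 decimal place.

Sum in the linear (power) domain: Σ 10^(Lᵢ/10) = 10^(66.5/10) + 10^(82.8/10) + 10^(70.6/10) + 10^(87.4/10) + 10^(81.6/10) + 10^(81.9/10) = 1.055e+09.
Back to dB: 10·log₁₀ Σ = 90.2 dB.

90.2 dB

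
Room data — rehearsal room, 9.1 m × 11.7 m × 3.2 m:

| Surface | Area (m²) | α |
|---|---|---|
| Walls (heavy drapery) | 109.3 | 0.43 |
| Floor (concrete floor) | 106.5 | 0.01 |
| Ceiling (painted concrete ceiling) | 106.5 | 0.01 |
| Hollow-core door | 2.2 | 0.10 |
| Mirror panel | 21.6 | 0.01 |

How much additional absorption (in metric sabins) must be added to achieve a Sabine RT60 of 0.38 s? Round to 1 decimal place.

A₁ = Σ Sᵢαᵢ = 109.3·0.43 + 106.5·0.01 + 106.5·0.01 + 2.2·0.10 + 21.6·0.01 = 49.565 sabins.
V = 340.704 m³. Required absorption A₂ = 0.161 × 340.704 / 0.38 = 144.351 sabins.
Shortfall: 144.351 − 49.565 = 94.8 sabins.

94.8 sabins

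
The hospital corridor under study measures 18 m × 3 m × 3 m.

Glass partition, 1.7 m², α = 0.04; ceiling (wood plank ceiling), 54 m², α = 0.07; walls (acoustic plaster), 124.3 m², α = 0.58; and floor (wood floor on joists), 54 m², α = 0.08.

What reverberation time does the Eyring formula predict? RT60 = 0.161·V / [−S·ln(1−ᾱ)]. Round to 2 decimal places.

0.27 sec

S = Σ Sᵢ = 234.0 m².
Σ(Sᵢαᵢ) = 1.7×0.04 + 54×0.07 + 124.3×0.58 + 54×0.08 = 80.262.
Mean coefficient ᾱ = A/S = 0.3430.
Eyring denominator: −S ln(1−ᾱ) = 98.297.
V = 18 × 3 × 3 = 162 m³.
T = 0.161·V/[−S·ln(1−ᾱ)] = 0.161·162/98.297 = 0.27 s.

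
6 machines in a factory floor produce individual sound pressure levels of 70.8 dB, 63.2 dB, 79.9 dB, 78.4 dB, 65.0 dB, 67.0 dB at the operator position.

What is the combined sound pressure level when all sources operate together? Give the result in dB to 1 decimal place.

82.8 dB

Converting to relative power and adding: 10^(70.8/10) + 10^(63.2/10) + 10^(79.9/10) + 10^(78.4/10) + 10^(65.0/10) + 10^(67.0/10) = 1.892e+08.
Back to dB: 10·log₁₀ Σ = 82.8 dB.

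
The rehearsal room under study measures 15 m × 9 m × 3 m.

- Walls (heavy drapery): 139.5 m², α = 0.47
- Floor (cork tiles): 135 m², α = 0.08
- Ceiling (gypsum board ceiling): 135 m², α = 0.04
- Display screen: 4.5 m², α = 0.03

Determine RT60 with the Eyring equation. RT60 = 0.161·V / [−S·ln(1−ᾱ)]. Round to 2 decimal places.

0.71 seconds

S = Σ Sᵢ = 414.0 m².
Absorption A = 139.5×0.47 + 135×0.08 + 135×0.04 + 4.5×0.03 = 81.900 sabins.
ᾱ = 81.900 / 414.0 = 0.1978.
Eyring denominator: −S ln(1−ᾱ) = 91.244.
V = 15 × 9 × 3 = 405 m³.
RT60 = 0.161 × 405 / 91.244 = 0.71 s.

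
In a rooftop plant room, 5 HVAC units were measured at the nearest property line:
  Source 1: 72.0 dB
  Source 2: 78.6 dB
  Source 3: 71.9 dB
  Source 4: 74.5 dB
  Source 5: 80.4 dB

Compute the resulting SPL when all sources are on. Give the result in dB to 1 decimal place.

83.8 dB

Converting to relative power and adding: 10^(72.0/10) + 10^(78.6/10) + 10^(71.9/10) + 10^(74.5/10) + 10^(80.4/10) = 2.416e+08.
Combined level = 10 log₁₀(2.416e+08) = 83.8 dB.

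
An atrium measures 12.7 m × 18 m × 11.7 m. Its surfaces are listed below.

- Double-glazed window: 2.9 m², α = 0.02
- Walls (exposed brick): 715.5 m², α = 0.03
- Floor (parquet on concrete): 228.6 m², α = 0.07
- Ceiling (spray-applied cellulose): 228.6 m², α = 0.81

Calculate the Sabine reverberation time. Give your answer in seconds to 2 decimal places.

Summing Sᵢαᵢ: 0.058 + 21.465 + 16.002 + 185.166 → A = 222.691 sabins.
Room volume: 2674.62 m³.
T = 0.161 V/A = 0.161·2674.62/222.691 = 1.93 s.

1.93 sec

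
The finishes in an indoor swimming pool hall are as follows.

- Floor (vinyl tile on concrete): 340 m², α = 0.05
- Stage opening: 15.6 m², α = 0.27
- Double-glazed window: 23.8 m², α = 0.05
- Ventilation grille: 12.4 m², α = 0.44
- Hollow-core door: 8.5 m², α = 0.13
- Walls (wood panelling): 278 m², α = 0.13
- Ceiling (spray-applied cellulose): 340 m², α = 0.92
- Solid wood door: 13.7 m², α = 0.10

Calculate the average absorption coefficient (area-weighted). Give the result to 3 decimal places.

0.368

Total surface area S = 1032.0 m².
A = 340·0.05 + 15.6·0.27 + 23.8·0.05 + 12.4·0.44 + 8.5·0.13 + 278·0.13 + 340·0.92 + 13.7·0.10 = 379.273 sabins.
ᾱ = 379.273 / 1032.0 = 0.368.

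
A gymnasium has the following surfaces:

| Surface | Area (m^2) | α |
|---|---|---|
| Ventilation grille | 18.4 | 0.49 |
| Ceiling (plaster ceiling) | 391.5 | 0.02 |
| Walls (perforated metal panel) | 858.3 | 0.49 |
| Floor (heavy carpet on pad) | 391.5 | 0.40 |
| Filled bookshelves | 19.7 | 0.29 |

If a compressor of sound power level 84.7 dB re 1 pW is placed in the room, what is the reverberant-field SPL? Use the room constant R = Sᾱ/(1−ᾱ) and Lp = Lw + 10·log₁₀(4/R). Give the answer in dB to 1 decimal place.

61.0 dB

A = 599.726 sabins; S = 1679.4 m^2.
ᾱ = 0.3571, so room constant R = A/(1−ᾱ) = 932.845 m^2.
Lp = Lw + 10 log₁₀(4/R) = 84.7 -23.68 = 61.0 dB.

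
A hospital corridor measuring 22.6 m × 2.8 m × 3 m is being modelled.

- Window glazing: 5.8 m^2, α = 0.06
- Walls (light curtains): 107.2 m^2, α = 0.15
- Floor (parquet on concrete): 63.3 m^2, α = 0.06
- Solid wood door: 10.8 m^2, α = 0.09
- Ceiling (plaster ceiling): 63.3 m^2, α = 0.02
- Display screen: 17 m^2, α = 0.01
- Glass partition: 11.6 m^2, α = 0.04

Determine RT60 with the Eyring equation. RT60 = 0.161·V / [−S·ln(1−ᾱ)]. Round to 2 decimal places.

Total surface area S = 5.8 + 107.2 + 63.3 + 10.8 + 63.3 + 17 + 11.6 = 279.0 m^2.
Absorption A = 5.8×0.06 + 107.2×0.15 + 63.3×0.06 + 10.8×0.09 + 63.3×0.02 + 17×0.01 + 11.6×0.04 = 23.098 sabins.
ᾱ = 23.098 / 279.0 = 0.0828.
Eyring denominator: −S ln(1−ᾱ) = 24.114.
V = 22.6 × 2.8 × 3 = 189.84 m³.
T = 0.161·V/[−S·ln(1−ᾱ)] = 0.161·189.84/24.114 = 1.27 s.

1.27 sec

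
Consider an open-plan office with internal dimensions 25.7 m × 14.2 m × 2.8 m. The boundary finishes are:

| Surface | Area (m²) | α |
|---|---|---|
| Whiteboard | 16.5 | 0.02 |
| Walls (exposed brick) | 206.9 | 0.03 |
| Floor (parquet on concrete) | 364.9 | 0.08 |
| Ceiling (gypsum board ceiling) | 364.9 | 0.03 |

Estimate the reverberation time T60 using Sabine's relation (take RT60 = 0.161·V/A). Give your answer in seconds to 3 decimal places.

Equivalent absorption area: A = 16.5*0.02 + 206.9*0.03 + 364.9*0.08 + 364.9*0.03 = 46.676 m².
Volume V = 25.7 × 14.2 × 2.8 = 1021.832 m³.
RT60 = 0.161 · V / A = 0.161 × 1021.832 / 46.676 = 3.525 s.

3.525 sec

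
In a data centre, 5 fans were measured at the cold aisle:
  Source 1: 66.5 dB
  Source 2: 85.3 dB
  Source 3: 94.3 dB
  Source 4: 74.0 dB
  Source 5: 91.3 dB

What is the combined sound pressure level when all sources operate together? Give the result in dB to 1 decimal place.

96.4 dB

Sum in the linear (power) domain: Σ 10^(Lᵢ/10) = 10^(66.5/10) + 10^(85.3/10) + 10^(94.3/10) + 10^(74.0/10) + 10^(91.3/10) = 4.409e+09.
Back to dB: 10·log₁₀ Σ = 96.4 dB.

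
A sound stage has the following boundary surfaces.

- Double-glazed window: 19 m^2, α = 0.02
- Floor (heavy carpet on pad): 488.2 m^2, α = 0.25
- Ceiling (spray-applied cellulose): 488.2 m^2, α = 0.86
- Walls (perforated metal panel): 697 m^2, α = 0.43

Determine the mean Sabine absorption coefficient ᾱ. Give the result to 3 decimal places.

S = Σ Sᵢ = 19 + 488.2 + 488.2 + 697 = 1692.4 m^2.
A = 19*0.02 + 488.2*0.25 + 488.2*0.86 + 697*0.43 = 841.992 sabins.
ᾱ = 841.992 / 1692.4 = 0.498.

0.498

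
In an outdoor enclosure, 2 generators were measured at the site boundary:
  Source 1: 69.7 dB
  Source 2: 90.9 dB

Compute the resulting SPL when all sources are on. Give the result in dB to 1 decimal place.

Sum in the linear (power) domain: Σ 10^(Lᵢ/10) = 10^(69.7/10) + 10^(90.9/10) = 1.24e+09.
Combined level = 10 log₁₀(1.24e+09) = 90.9 dB.

90.9 dB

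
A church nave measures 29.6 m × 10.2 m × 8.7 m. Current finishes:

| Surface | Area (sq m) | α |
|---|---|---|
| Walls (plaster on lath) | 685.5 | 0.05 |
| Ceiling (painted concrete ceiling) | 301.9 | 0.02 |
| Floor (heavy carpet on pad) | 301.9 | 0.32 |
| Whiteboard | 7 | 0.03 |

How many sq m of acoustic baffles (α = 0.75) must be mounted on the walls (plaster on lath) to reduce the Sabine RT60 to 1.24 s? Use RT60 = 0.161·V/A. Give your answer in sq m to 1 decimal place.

291.3

A₁ = Σ Sᵢαᵢ = 685.5*0.05 + 301.9*0.02 + 301.9*0.32 + 7*0.03 = 137.131 sabins.
V = 2626.704 m³. Target absorption A₂ = 0.161 × 2626.704 / 1.24 = 341.048 sabins.
ΔA needed = 341.048 − 137.131 = 203.917 sabins.
Each sq m of panel replacing the walls (plaster on lath) adds (0.75 − 0.05) = 0.70 sabins.
Area = ΔA/Δα = 203.917/0.70 = 291.3 sq m.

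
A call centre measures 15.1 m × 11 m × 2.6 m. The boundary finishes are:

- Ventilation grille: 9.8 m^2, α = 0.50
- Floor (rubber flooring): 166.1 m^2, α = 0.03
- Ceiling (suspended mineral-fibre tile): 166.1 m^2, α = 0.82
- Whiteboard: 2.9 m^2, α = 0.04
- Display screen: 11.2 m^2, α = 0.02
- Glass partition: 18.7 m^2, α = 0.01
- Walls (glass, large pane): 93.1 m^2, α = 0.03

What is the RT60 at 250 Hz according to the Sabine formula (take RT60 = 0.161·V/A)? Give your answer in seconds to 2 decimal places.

0.47 sec

A = Σ Sᵢαᵢ = 9.8·0.50 + 166.1·0.03 + 166.1·0.82 + 2.9·0.04 + 11.2·0.02 + 18.7·0.01 + 93.1·0.03 = 149.405 sabins.
V = 15.1·11·2.6 = 431.86 m³.
RT60 = 0.161 · V / A = 0.161 × 431.86 / 149.405 = 0.47 s.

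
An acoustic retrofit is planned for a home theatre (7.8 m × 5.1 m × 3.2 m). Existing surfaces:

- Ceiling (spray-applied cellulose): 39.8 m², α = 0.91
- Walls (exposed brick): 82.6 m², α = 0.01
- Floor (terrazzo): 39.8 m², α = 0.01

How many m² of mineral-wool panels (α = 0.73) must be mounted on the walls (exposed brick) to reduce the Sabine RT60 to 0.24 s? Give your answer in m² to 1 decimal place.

Equivalent absorption area: A₁ = 39.8×0.91 + 82.6×0.01 + 39.8×0.01 = 37.442 m².
Required A₂ = 0.161·127.296/0.24 = 85.394 sabins.
Absorption to add: 85.394 − 37.442 = 47.952 sabins.
Each m² of panel replacing the walls (exposed brick) adds (0.73 − 0.01) = 0.72 sabins.
Panel area = 47.952 / 0.72 = 66.6 m².

66.6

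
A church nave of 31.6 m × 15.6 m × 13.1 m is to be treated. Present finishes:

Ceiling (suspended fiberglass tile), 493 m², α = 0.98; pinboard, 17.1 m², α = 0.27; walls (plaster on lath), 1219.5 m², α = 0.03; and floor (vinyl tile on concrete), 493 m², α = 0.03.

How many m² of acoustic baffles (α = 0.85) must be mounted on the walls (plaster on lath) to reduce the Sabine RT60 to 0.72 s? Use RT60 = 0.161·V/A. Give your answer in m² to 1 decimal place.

1103.5

Summing Sᵢαᵢ: 483.140 + 4.617 + 36.585 + 14.790 → A₁ = 539.132 sabins.
Required A₂ = 0.161·6457.776/0.72 = 1444.030 sabins.
ΔA needed = 1444.030 − 539.132 = 904.898 sabins.
Net gain per m²: Δα = 0.85 − 0.03 = 0.82.
Area = ΔA/Δα = 904.898/0.82 = 1103.5 m².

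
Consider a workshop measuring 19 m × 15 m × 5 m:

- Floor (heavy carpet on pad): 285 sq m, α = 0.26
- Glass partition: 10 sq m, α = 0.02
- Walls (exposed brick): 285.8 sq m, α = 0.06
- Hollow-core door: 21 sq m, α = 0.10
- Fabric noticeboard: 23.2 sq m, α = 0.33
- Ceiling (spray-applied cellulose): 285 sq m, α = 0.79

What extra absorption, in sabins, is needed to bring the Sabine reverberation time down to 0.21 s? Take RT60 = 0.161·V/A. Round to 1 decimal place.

766.1 sabins

A₁ = Σ Sᵢαᵢ = 285*0.26 + 10*0.02 + 285.8*0.06 + 21*0.10 + 23.2*0.33 + 285*0.79 = 326.354 sabins.
For T = 0.21 s, need A₂ = 0.161·V/T = 0.161·1425/0.21 = 1092.500 sabins.
Shortfall: 1092.500 − 326.354 = 766.1 sabins.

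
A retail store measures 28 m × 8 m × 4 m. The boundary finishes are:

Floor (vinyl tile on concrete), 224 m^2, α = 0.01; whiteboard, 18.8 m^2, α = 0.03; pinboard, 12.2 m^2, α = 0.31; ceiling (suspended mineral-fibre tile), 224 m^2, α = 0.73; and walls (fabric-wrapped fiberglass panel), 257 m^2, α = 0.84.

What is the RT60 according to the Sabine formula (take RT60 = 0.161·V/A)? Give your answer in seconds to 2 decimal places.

0.37 seconds

Total absorption A = 224×0.01 + 18.8×0.03 + 12.2×0.31 + 224×0.73 + 257×0.84
  = 2.240 + 0.564 + 3.782 + 163.520 + 215.880 = 385.986 m^2 sabins.
Volume V = 28 × 8 × 4 = 896 m³.
RT60 = 0.161 · V / A = 0.161 × 896 / 385.986 = 0.37 s.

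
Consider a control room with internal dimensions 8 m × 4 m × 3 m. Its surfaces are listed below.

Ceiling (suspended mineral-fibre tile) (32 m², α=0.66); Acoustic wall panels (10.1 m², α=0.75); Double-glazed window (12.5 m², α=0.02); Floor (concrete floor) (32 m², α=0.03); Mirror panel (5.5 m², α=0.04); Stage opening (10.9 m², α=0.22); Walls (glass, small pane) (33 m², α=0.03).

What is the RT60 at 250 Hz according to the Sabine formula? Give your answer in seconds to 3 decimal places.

0.461 seconds

Total absorption A = 32×0.66 + 10.1×0.75 + 12.5×0.02 + 32×0.03 + 5.5×0.04 + 10.9×0.22 + 33×0.03
  = 21.120 + 7.575 + 0.250 + 0.960 + 0.220 + 2.398 + 0.990 = 33.513 m² sabins.
Room volume: 96 m³.
T = 0.161 V/A = 0.161·96/33.513 = 0.461 s.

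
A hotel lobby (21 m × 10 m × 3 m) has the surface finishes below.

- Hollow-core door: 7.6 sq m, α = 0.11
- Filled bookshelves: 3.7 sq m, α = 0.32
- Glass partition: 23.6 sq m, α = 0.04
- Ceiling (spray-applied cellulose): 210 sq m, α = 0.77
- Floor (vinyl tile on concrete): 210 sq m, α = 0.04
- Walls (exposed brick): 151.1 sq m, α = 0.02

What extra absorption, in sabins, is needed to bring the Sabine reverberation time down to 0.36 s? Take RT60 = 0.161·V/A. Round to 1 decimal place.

Equivalent absorption area: A₁ = 7.6×0.11 + 3.7×0.32 + 23.6×0.04 + 210×0.77 + 210×0.04 + 151.1×0.02 = 176.086 sq m.
For T = 0.36 s, need A₂ = 0.161·V/T = 0.161·630/0.36 = 281.750 sabins.
Shortfall: 281.750 − 176.086 = 105.7 sabins.

105.7 sabins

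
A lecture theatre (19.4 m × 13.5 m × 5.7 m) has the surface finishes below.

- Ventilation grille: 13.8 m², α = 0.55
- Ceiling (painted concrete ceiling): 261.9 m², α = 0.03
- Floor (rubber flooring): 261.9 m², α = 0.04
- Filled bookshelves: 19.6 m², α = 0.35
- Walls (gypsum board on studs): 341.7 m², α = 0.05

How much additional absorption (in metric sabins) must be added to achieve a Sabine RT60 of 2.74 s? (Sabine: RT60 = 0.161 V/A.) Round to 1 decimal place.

37.8 sabins

A₁ = Σ Sᵢαᵢ = 13.8·0.55 + 261.9·0.03 + 261.9·0.04 + 19.6·0.35 + 341.7·0.05 = 49.868 sabins.
V = 1492.83 m³. Required absorption A₂ = 0.161 × 1492.83 / 2.74 = 87.717 sabins.
ΔA = A₂ − A₁ = 87.717 − 49.868 = 37.8 sabins.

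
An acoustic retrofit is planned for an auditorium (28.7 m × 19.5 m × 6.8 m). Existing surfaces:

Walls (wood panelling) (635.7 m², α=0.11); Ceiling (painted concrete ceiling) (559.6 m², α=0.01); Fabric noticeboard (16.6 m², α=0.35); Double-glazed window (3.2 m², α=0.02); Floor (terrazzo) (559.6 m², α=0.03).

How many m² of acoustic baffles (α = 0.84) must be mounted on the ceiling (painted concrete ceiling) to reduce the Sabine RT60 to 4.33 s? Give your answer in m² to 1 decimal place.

52.2

Total absorption A₁ = 635.7*0.11 + 559.6*0.01 + 16.6*0.35 + 3.2*0.02 + 559.6*0.03
  = 69.927 + 5.596 + 5.810 + 0.064 + 16.788 = 98.185 m² sabins.
Required A₂ = 0.161·3805.62/4.33 = 141.502 sabins.
Absorption to add: 141.502 − 98.185 = 43.317 sabins.
Net gain per m²: Δα = 0.84 − 0.01 = 0.83.
Panel area = 43.317 / 0.83 = 52.2 m².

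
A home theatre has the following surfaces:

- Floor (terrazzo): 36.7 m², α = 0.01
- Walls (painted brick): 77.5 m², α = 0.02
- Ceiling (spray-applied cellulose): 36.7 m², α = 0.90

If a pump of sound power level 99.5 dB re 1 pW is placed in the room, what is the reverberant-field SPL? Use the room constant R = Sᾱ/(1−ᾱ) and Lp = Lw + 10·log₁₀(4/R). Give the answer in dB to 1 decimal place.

88.9 dB

A = 34.947 sabins; S = 150.9 m².
ᾱ = 34.947/150.9 = 0.2316; R = Sᾱ/(1−ᾱ) = 34.947/(1−0.2316) = 45.480 m².
Lp = Lw + 10 log₁₀(4/R) = 99.5 -10.56 = 88.9 dB.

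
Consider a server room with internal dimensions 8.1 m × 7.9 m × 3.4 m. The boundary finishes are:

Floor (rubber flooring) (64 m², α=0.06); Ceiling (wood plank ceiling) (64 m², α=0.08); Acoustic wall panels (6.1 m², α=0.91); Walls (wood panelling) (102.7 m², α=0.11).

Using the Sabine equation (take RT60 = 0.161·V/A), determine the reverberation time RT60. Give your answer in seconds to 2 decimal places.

1.36 s

Total absorption A = 64·0.06 + 64·0.08 + 6.1·0.91 + 102.7·0.11
  = 3.840 + 5.120 + 5.551 + 11.297 = 25.808 m² sabins.
Room volume: 217.566 m³.
T = 0.161 V/A = 0.161·217.566/25.808 = 1.36 s.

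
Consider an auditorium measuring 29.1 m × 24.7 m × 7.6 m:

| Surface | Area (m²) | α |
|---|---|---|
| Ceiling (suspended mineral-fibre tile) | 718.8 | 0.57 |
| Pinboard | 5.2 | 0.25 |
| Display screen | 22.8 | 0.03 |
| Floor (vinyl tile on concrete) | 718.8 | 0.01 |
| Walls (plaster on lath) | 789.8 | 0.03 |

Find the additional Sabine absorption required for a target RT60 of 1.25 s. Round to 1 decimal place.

Equivalent absorption area: A₁ = 718.8·0.57 + 5.2·0.25 + 22.8·0.03 + 718.8·0.01 + 789.8·0.03 = 442.582 m².
For T = 1.25 s, need A₂ = 0.161·V/T = 0.161·5462.652/1.25 = 703.590 sabins.
ΔA = A₂ − A₁ = 703.590 − 442.582 = 261.0 sabins.

261.0 sabins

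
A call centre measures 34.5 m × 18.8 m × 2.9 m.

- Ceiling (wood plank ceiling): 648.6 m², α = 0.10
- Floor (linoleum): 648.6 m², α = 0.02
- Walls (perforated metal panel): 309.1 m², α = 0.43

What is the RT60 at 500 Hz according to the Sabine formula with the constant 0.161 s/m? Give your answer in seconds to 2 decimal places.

1.44 s

Summing Sᵢαᵢ: 64.860 + 12.972 + 132.913 → A = 210.745 sabins.
Room volume: 1880.94 m³.
RT60 = 0.161 · V / A = 0.161 × 1880.94 / 210.745 = 1.44 s.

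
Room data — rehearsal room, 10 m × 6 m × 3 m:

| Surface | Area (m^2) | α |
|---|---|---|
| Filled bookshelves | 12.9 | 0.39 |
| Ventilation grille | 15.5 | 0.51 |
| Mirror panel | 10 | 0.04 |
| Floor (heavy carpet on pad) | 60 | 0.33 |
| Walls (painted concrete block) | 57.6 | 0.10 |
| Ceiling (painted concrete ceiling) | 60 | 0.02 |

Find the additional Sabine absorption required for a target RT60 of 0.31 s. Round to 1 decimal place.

53.4 sabins

Equivalent absorption area: A₁ = 12.9*0.39 + 15.5*0.51 + 10*0.04 + 60*0.33 + 57.6*0.10 + 60*0.02 = 40.096 m^2.
V = 180 m³. Required absorption A₂ = 0.161 × 180 / 0.31 = 93.484 sabins.
ΔA = A₂ − A₁ = 93.484 − 40.096 = 53.4 sabins.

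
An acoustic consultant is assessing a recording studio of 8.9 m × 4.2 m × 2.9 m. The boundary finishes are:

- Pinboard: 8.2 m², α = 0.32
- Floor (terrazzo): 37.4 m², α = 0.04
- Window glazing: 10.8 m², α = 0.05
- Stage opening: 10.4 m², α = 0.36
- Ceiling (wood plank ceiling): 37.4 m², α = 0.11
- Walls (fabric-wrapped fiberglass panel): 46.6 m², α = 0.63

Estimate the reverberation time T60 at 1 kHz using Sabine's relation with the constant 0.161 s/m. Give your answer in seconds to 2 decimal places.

Summing Sᵢαᵢ: 2.624 + 1.496 + 0.540 + 3.744 + 4.114 + 29.358 → A = 41.876 sabins.
Volume V = 8.9 × 4.2 × 2.9 = 108.402 m³.
RT60 = 0.161 · V / A = 0.161 × 108.402 / 41.876 = 0.42 s.

0.42 s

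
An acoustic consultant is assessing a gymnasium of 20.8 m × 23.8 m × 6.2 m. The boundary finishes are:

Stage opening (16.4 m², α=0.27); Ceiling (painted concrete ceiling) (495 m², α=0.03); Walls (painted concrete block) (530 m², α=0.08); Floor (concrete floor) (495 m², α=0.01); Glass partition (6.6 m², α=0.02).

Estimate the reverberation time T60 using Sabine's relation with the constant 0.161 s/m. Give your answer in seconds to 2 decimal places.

A = Σ Sᵢαᵢ = 16.4·0.27 + 495·0.03 + 530·0.08 + 495·0.01 + 6.6·0.02 = 66.760 sabins.
Room volume: 3069.248 m³.
T = 0.161 V/A = 0.161·3069.248/66.760 = 7.40 s.

7.40 s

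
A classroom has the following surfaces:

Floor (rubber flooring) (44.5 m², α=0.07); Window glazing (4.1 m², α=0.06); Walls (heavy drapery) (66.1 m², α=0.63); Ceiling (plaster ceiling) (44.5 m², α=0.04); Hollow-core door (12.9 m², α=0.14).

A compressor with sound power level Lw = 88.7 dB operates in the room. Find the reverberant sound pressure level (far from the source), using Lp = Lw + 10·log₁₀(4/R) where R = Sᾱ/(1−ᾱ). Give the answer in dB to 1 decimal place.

76.4 dB

Σ(Sᵢαᵢ) = 44.5×0.07 + 4.1×0.06 + 66.1×0.63 + 44.5×0.04 + 12.9×0.14 = 48.590; total area S = 172.1 m².
ᾱ = 0.2823, so room constant R = A/(1−ᾱ) = 67.702 m².
Lp = 88.7 + 10·log₁₀(4/67.702) = 88.7 + (-12.29) = 76.4 dB.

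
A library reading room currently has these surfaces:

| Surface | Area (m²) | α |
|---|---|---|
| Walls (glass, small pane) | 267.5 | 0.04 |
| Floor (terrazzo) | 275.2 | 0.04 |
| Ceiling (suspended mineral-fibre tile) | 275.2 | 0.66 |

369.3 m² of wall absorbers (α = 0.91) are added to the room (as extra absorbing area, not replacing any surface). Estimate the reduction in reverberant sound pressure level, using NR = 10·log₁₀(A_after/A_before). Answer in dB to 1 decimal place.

A_before = Σ Sᵢαᵢ = 267.5×0.04 + 275.2×0.04 + 275.2×0.66 = 203.340 sabins.
Added absorption = 369.3 × 0.91 = 336.063 sabins.
New total A_after = 539.403 sabins.
NR = 10·log₁₀(539.403/203.340) = 4.2 dB.

4.2 dB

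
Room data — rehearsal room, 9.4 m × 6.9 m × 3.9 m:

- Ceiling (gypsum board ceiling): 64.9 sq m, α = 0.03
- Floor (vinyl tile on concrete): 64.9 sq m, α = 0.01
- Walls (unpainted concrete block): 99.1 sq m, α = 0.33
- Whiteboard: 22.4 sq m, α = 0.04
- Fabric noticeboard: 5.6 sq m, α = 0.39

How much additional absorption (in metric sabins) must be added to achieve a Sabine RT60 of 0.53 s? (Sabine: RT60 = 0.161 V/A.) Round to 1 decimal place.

Summing Sᵢαᵢ: 1.947 + 0.649 + 32.703 + 0.896 + 2.184 → A₁ = 38.379 sabins.
V = 252.954 m³. Required absorption A₂ = 0.161 × 252.954 / 0.53 = 76.841 sabins.
Shortfall: 76.841 − 38.379 = 38.5 sabins.

38.5 sabins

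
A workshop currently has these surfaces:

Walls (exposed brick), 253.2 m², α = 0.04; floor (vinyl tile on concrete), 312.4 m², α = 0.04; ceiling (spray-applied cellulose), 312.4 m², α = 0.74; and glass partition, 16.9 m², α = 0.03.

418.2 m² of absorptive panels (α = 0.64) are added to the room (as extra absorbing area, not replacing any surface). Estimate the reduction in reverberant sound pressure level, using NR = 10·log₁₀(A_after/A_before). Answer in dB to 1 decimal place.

3.1 dB

A_before = Σ Sᵢαᵢ = 253.2·0.04 + 312.4·0.04 + 312.4·0.74 + 16.9·0.03 = 254.307 sabins.
Treatment contributes 418.2·0.64 = 267.648 sabins.
New total A_after = 521.955 sabins.
Reduction = 10 log₁₀(A_after/A_before) = 10 log₁₀(2.0525) = 3.1 dB.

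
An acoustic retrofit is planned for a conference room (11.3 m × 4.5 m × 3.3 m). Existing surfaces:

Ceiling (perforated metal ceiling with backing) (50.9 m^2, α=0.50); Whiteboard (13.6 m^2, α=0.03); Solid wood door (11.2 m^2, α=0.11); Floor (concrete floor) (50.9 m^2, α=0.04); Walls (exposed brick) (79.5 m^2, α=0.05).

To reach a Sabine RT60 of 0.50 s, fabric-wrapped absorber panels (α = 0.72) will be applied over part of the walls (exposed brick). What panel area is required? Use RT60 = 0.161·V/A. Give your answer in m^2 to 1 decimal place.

A₁ = Σ Sᵢαᵢ = 50.9*0.50 + 13.6*0.03 + 11.2*0.11 + 50.9*0.04 + 79.5*0.05 = 33.101 sabins.
Required A₂ = 0.161·167.805/0.50 = 54.033 sabins.
ΔA needed = 54.033 − 33.101 = 20.932 sabins.
Each m^2 of panel replacing the walls (exposed brick) adds (0.72 − 0.05) = 0.67 sabins.
Area = ΔA/Δα = 20.932/0.67 = 31.2 m^2.

31.2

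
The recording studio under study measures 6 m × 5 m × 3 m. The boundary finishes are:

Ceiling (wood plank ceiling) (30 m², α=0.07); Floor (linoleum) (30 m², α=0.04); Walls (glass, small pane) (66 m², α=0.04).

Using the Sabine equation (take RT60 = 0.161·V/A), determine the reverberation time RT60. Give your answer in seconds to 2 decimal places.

2.44 sec

Total absorption A = 30×0.07 + 30×0.04 + 66×0.04
  = 2.100 + 1.200 + 2.640 = 5.940 m² sabins.
Room volume: 90 m³.
RT60 = 0.161 · V / A = 0.161 × 90 / 5.940 = 2.44 s.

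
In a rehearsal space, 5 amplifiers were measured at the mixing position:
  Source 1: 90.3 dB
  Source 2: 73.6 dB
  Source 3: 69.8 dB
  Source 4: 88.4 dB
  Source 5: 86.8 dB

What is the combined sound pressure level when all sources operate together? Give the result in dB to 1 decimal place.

93.6 dB

Converting to relative power and adding: 10^(90.3/10) + 10^(73.6/10) + 10^(69.8/10) + 10^(88.4/10) + 10^(86.8/10) = 2.274e+09.
Back to dB: 10·log₁₀ Σ = 93.6 dB.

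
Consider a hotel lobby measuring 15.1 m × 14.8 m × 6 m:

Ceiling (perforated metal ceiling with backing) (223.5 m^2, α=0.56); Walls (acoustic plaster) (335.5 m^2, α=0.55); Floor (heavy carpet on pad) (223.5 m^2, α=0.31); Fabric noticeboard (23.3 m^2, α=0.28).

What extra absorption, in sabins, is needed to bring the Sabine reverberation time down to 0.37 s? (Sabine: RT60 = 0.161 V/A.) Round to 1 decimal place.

A₁ = Σ Sᵢαᵢ = 223.5×0.56 + 335.5×0.55 + 223.5×0.31 + 23.3×0.28 = 385.494 sabins.
For T = 0.37 s, need A₂ = 0.161·V/T = 0.161·1340.88/0.37 = 583.464 sabins.
Shortfall: 583.464 − 385.494 = 198.0 sabins.

198.0 sabins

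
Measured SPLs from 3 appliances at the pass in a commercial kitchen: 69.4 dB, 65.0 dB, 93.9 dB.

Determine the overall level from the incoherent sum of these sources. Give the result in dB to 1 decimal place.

93.9 dB

Converting to relative power and adding: 10^(69.4/10) + 10^(65.0/10) + 10^(93.9/10) = 2.467e+09.
Back to dB: 10·log₁₀ Σ = 93.9 dB.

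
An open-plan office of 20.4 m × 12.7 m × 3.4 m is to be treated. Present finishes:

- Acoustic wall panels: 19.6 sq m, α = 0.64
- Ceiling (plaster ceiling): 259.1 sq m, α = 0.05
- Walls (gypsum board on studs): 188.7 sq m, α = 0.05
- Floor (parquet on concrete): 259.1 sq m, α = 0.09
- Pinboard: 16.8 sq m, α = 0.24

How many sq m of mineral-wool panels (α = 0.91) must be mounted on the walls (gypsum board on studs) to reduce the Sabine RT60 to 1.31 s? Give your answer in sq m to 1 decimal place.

53.5

Equivalent absorption area: A₁ = 19.6*0.64 + 259.1*0.05 + 188.7*0.05 + 259.1*0.09 + 16.8*0.24 = 62.285 sq m.
V = 880.872 m³. Target absorption A₂ = 0.161 × 880.872 / 1.31 = 108.260 sabins.
Absorption to add: 108.260 − 62.285 = 45.975 sabins.
Net gain per sq m: Δα = 0.91 − 0.05 = 0.86.
Area = ΔA/Δα = 45.975/0.86 = 53.5 sq m.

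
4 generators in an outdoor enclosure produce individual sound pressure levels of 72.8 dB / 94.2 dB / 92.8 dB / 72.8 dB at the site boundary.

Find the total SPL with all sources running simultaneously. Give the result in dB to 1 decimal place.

Σ 10^(Lᵢ/10) = 4.574e+09.
Back to dB: 10·log₁₀ Σ = 96.6 dB.

96.6 dB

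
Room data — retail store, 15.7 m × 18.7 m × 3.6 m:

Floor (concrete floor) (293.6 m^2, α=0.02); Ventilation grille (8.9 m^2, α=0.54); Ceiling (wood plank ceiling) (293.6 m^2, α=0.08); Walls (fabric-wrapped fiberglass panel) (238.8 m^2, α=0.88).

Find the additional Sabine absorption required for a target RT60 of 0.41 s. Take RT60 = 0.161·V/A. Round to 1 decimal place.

170.7 sabins

Total absorption A₁ = 293.6·0.02 + 8.9·0.54 + 293.6·0.08 + 238.8·0.88
  = 5.872 + 4.806 + 23.488 + 210.144 = 244.310 m^2 sabins.
Target A₂ = 0.161·1056.924/0.41 = 415.036 sabins (V = 1056.924 m³).
Shortfall: 415.036 − 244.310 = 170.7 sabins.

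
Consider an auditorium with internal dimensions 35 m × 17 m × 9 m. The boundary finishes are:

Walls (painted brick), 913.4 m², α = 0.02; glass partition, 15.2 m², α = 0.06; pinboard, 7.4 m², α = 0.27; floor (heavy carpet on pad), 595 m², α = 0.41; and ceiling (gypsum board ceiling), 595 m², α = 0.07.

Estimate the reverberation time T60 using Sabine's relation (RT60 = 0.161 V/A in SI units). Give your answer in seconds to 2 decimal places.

2.81 s

A = Σ Sᵢαᵢ = 913.4·0.02 + 15.2·0.06 + 7.4·0.27 + 595·0.41 + 595·0.07 = 306.778 sabins.
V = 35·17·9 = 5355 m³.
Sabine: RT60 = 0.161 × 5355 / 306.778 = 2.81 s.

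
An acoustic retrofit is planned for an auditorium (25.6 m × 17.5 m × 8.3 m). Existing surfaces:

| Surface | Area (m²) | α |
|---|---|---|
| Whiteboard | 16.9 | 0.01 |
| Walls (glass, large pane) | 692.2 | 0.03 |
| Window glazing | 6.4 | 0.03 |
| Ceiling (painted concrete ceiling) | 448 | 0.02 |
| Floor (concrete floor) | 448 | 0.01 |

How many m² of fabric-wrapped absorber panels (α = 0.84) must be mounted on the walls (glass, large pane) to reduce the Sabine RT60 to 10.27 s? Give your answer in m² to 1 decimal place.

Equivalent absorption area: A₁ = 16.9·0.01 + 692.2·0.03 + 6.4·0.03 + 448·0.02 + 448·0.01 = 34.567 m².
Required A₂ = 0.161·3718.4/10.27 = 58.292 sabins.
Absorption to add: 58.292 − 34.567 = 23.725 sabins.
Net gain per m²: Δα = 0.84 − 0.03 = 0.81.
Area = ΔA/Δα = 23.725/0.81 = 29.3 m².

29.3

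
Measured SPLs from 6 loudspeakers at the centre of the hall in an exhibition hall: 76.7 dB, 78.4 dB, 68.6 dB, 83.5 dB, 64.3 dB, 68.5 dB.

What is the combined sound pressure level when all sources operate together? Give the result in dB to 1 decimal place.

Sum in the linear (power) domain: Σ 10^(Lᵢ/10) = 10^(76.7/10) + 10^(78.4/10) + 10^(68.6/10) + 10^(83.5/10) + 10^(64.3/10) + 10^(68.5/10) = 3.568e+08.
L_total = 10·log₁₀(3.568e+08) = 85.5 dB.

85.5 dB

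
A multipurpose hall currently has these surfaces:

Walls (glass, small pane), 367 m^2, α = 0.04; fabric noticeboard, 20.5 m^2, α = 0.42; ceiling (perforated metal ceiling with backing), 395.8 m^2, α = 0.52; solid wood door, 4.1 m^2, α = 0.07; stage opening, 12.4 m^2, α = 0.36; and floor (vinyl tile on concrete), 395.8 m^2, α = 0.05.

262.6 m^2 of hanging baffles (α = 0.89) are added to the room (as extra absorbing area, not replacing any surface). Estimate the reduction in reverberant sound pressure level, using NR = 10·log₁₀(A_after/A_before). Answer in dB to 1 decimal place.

Total absorption A_before = 367*0.04 + 20.5*0.42 + 395.8*0.52 + 4.1*0.07 + 12.4*0.36 + 395.8*0.05
  = 14.680 + 8.610 + 205.816 + 0.287 + 4.464 + 19.790 = 253.647 m^2 sabins.
Treatment contributes 262.6·0.89 = 233.714 sabins.
New total A_after = 487.361 sabins.
NR = 10·log₁₀(487.361/253.647) = 2.8 dB.

2.8 dB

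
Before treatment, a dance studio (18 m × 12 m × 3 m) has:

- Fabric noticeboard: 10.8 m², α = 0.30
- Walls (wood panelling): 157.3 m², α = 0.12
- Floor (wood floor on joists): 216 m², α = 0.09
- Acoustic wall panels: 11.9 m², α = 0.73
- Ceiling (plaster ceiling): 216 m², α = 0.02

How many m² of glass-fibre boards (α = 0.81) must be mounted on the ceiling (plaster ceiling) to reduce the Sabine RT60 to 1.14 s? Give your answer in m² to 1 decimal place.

46.8

Summing Sᵢαᵢ: 3.240 + 18.876 + 19.440 + 8.687 + 4.320 → A₁ = 54.563 sabins.
V = 648 m³. Target absorption A₂ = 0.161 × 648 / 1.14 = 91.516 sabins.
Absorption to add: 91.516 − 54.563 = 36.953 sabins.
Each m² of panel replacing the ceiling (plaster ceiling) adds (0.81 − 0.02) = 0.79 sabins.
Panel area = 36.953 / 0.79 = 46.8 m².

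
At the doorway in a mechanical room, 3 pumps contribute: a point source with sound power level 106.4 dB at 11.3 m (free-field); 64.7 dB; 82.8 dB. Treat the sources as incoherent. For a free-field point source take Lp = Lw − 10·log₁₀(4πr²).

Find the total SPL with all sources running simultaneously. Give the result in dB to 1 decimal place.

Source at 11.3 m: Lp = 106.4 − 10·log₁₀(4π·11.3²) = 106.4 − 10·log₁₀(1604.600) = 74.3 dB.
Converting to relative power and adding: 10^(74.3/10) + 10^(64.7/10) + 10^(82.8/10) = 2.204e+08.
Combined level = 10 log₁₀(2.204e+08) = 83.4 dB.

83.4 dB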